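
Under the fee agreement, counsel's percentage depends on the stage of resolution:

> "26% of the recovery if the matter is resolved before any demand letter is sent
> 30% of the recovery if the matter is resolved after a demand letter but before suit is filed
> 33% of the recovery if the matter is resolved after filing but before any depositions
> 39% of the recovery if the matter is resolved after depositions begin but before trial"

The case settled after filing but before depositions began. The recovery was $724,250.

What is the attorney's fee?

$239,002.50

The matter settled after filing but before depositions began, so the 33% rate applies.
$724,250 × 33% = $239,002.50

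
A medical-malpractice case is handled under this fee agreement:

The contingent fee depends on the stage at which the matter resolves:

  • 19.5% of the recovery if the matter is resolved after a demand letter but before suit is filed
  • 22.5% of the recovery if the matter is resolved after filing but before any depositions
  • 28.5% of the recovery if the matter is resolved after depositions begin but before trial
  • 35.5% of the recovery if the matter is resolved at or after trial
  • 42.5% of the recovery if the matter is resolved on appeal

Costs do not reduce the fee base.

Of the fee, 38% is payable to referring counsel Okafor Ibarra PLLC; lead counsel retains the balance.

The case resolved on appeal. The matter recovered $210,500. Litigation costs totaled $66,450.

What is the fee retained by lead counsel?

$55,466.75

Fee base is the gross recovery, $210,500; costs are reimbursed separately.
The matter resolved on appeal, so the 42.5% rate applies.
$210,500 × 42.5% = $89,462.50
Referral share: 38% of $89,462.50 = $33,995.75; lead counsel retains $89,462.50 − $33,995.75 = $55,466.75.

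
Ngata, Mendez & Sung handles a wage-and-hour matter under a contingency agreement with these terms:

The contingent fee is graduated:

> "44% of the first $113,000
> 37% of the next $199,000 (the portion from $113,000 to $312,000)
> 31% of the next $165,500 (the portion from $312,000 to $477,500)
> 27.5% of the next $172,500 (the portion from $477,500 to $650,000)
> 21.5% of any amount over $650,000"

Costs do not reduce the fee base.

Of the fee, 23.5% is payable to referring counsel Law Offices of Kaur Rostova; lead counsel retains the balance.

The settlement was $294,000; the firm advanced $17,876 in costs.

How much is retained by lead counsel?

Fee base is the gross recovery, $294,000; costs are reimbursed separately.
First $113,000 at 44% = $49,720.00
Remaining $181,000 at 37% = $66,970.00
Fee: $49,720.00 + $66,970.00 = $116,690.00
Referral share: 23.5% of $116,690.00 = $27,422.15; lead counsel retains $116,690.00 − $27,422.15 = $89,267.85.

$89,267.85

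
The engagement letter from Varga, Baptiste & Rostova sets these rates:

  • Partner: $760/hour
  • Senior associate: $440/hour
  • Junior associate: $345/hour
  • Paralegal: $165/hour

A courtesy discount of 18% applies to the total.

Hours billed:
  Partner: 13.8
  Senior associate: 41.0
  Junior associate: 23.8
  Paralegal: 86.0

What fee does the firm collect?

$41,761.78

Partner: 13.8 × $760 = $10,488.00
Senior associate: 41.0 × $440 = $18,040.00
Junior associate: 23.8 × $345 = $8,211.00
Paralegal: 86.0 × $165 = $14,190.00
Subtotal: $50,929.00
Less 18% discount: −$9,167.22
Total: $50,929.00 − $9,167.22 = $41,761.78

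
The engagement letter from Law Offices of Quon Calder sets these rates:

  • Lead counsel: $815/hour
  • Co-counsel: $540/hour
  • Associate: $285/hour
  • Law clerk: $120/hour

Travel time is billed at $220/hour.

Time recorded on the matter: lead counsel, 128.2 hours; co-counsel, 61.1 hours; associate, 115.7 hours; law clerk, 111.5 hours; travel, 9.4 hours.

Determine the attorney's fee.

Lead counsel: 128.2 × $815 = $104,483.00
Co-counsel: 61.1 × $540 = $32,994.00
Associate: 115.7 × $285 = $32,974.50
Law clerk: 111.5 × $120 = $13,380.00
Subtotal: $104,483.00 + $32,994.00 + $32,974.50 + $13,380.00 = $183,831.50
Travel: 9.4 × $220 = $2,068.00
Total: $183,831.50 + $2,068.00 = $185,899.50

$185,899.50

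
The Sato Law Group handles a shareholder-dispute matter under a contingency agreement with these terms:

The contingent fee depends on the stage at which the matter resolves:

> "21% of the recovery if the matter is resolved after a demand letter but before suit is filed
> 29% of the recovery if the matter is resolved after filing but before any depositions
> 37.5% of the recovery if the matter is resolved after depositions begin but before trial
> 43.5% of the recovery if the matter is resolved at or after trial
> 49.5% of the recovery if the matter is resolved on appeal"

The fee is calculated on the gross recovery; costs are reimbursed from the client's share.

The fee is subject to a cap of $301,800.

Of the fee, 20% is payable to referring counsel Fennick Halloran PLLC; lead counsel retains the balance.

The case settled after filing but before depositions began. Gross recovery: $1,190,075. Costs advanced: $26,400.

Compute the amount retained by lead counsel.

Fee base is the gross recovery, $1,190,075; costs are reimbursed separately.
The matter settled after filing but before depositions began, so the 29% rate applies.
$1,190,075 × 29% = $345,121.75
$345,121.75 exceeds the $301,800 cap, so the fee is capped at $301,800.00.
Referral share: 20% of $301,800.00 = $60,360.00; lead counsel retains $301,800.00 − $60,360.00 = $241,440.00.

$241,440.00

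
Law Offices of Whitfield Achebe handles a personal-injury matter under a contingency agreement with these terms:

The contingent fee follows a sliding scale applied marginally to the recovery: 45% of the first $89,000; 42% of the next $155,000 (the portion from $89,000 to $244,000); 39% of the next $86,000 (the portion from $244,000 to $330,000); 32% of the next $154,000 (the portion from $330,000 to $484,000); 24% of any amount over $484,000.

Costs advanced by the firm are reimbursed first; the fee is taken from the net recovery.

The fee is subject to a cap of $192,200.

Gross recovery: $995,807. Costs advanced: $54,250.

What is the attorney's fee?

$192,200.00

Fee base (net of costs): $995,807 − $54,250 = $941,557
First $89,000 at 45% = $40,050.00
Next $155,000 at 42% = $65,100.00
Next $86,000 at 39% = $33,540.00
Next $154,000 at 32% = $49,280.00
Remaining $457,557 at 24% = $109,813.68
Fee: $40,050.00 + $65,100.00 + $33,540.00 + $49,280.00 + $109,813.68 = $297,783.68
$297,783.68 exceeds the $192,200 cap, so the fee is capped at $192,200.00.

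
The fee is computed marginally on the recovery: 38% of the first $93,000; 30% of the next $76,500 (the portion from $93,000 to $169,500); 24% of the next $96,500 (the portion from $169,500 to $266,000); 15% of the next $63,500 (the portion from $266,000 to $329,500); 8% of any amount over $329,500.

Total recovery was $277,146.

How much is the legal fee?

First $93,000 at 38% = $35,340.00
Next $76,500 at 30% = $22,950.00
Next $96,500 at 24% = $23,160.00
Remaining $11,146 at 15% = $1,671.90
Fee: $35,340.00 + $22,950.00 + $23,160.00 + $1,671.90 = $83,121.90

$83,121.90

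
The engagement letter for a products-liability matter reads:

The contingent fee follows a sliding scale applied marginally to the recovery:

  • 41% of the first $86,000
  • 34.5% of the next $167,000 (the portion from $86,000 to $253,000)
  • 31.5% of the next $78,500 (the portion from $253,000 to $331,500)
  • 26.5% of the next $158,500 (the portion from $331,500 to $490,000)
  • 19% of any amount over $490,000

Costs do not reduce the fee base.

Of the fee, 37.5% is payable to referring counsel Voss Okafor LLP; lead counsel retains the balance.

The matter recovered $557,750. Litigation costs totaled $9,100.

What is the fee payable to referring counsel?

$64,679.06

Fee base is the gross recovery, $557,750; costs are reimbursed separately.
First $86,000 at 41% = $35,260.00
Next $167,000 at 34.5% = $57,615.00
Next $78,500 at 31.5% = $24,727.50
Next $158,500 at 26.5% = $42,002.50
Remaining $67,750 at 19% = $12,872.50
Fee: $35,260.00 + $57,615.00 + $24,727.50 + $42,002.50 + $12,872.50 = $172,477.50
Referral share: 37.5% of $172,477.50 = $64,679.06; lead counsel retains $172,477.50 − $64,679.06 = $107,798.44.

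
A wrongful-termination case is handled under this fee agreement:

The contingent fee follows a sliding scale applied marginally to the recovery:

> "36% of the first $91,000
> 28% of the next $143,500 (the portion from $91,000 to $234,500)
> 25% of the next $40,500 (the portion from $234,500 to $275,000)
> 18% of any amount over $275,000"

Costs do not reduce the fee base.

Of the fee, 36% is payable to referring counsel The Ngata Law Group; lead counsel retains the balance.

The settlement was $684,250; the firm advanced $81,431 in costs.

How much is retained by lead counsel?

$100,307.20

Fee base is the gross recovery, $684,250; costs are reimbursed separately.
First $91,000 at 36% = $32,760.00
Next $143,500 at 28% = $40,180.00
Next $40,500 at 25% = $10,125.00
Remaining $409,250 at 18% = $73,665.00
Fee: $32,760.00 + $40,180.00 + $10,125.00 + $73,665.00 = $156,730.00
Referral share: 36% of $156,730.00 = $56,422.80; lead counsel retains $156,730.00 − $56,422.80 = $100,307.20.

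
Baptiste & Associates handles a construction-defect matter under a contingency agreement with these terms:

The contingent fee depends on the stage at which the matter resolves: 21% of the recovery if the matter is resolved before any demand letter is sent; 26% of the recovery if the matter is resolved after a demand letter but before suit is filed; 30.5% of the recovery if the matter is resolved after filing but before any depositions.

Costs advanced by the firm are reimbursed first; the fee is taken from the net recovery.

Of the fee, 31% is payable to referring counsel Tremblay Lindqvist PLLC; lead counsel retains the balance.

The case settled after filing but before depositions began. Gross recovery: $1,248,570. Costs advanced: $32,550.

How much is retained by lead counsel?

Fee base (net of costs): $1,248,570 − $32,550 = $1,216,020
The matter settled after filing but before depositions began, so the 30.5% rate applies.
$1,216,020 × 30.5% = $370,886.10
Referral share: 31% of $370,886.10 = $114,974.69; lead counsel retains $370,886.10 − $114,974.69 = $255,911.41.

$255,911.41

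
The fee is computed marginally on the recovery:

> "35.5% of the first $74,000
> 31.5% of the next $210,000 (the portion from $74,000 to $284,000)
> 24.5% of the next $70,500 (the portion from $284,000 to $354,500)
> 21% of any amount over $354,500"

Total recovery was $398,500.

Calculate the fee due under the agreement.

First $74,000 at 35.5% = $26,270.00
Next $210,000 at 31.5% = $66,150.00
Next $70,500 at 24.5% = $17,272.50
Remaining $44,000 at 21% = $9,240.00
Fee: $26,270.00 + $66,150.00 + $17,272.50 + $9,240.00 = $118,932.50

$118,932.50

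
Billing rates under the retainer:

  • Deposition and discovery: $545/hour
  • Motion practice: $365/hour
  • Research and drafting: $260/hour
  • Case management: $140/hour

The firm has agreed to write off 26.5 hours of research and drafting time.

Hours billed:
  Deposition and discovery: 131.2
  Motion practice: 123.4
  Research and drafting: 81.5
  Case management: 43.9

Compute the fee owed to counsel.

$136,991.00

Deposition and discovery: 131.2 × $545 = $71,504.00
Motion practice: 123.4 × $365 = $45,041.00
Research and drafting: 81.5 × $260 = $21,190.00
Case management: 43.9 × $140 = $6,146.00
Subtotal: $143,881.00
Write-off: 26.5 × $260 = $6,890.00
Total: $143,881.00 − $6,890.00 = $136,991.00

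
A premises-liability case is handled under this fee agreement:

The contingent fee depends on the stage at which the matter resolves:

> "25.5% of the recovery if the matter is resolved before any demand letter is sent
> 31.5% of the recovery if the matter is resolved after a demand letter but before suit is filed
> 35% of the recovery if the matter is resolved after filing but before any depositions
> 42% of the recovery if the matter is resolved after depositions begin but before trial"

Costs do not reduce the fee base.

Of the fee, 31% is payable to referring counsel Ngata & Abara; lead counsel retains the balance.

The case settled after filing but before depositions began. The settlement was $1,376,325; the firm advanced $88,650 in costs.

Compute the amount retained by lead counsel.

Fee base is the gross recovery, $1,376,325; costs are reimbursed separately.
The matter settled after filing but before depositions began, so the 35% rate applies.
$1,376,325 × 35% = $481,713.75
Referral share: 31% of $481,713.75 = $149,331.26; lead counsel retains $481,713.75 − $149,331.26 = $332,382.49.

$332,382.49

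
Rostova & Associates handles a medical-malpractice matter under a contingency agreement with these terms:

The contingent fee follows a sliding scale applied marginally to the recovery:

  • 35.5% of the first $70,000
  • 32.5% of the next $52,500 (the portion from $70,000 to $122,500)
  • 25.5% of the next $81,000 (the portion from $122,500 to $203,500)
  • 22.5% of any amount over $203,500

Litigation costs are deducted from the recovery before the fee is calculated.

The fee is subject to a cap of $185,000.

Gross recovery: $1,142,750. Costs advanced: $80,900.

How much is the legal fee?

$185,000.00

Fee base (net of costs): $1,142,750 − $80,900 = $1,061,850
First $70,000 at 35.5% = $24,850.00
Next $52,500 at 32.5% = $17,062.50
Next $81,000 at 25.5% = $20,655.00
Remaining $858,350 at 22.5% = $193,128.75
Fee: $24,850.00 + $17,062.50 + $20,655.00 + $193,128.75 = $255,696.25
$255,696.25 exceeds the $185,000 cap, so the fee is capped at $185,000.00.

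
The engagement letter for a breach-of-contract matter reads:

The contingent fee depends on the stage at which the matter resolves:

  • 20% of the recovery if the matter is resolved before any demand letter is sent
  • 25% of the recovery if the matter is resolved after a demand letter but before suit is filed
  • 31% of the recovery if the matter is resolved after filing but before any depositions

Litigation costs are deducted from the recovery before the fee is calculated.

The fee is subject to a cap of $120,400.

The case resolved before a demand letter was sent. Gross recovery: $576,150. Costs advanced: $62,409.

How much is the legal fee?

Fee base (net of costs): $576,150 − $62,409 = $513,741
The matter resolved before a demand letter was sent, so the 20% rate applies.
$513,741 × 20% = $102,748.20
$102,748.20 is under the $120,400 cap.

$102,748.20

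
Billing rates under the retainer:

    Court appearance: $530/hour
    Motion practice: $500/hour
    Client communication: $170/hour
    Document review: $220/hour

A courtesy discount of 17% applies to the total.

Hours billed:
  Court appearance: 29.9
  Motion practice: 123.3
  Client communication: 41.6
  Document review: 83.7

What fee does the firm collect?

$85,475.89

Court appearance: 29.9 × $530 = $15,847.00
Motion practice: 123.3 × $500 = $61,650.00
Client communication: 41.6 × $170 = $7,072.00
Document review: 83.7 × $220 = $18,414.00
Subtotal: $102,983.00
Less 17% discount: −$17,507.11
Total: $102,983.00 − $17,507.11 = $85,475.89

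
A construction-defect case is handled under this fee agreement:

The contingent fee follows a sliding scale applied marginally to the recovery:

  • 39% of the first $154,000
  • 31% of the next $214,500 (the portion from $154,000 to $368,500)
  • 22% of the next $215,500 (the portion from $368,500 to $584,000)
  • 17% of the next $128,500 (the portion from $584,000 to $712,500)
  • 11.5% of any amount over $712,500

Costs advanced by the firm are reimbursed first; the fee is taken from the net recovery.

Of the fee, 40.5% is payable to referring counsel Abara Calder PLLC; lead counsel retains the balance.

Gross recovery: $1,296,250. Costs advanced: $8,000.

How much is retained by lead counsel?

Fee base (net of costs): $1,296,250 − $8,000 = $1,288,250
First $154,000 at 39% = $60,060.00
Next $214,500 at 31% = $66,495.00
Next $215,500 at 22% = $47,410.00
Next $128,500 at 17% = $21,845.00
Remaining $575,750 at 11.5% = $66,211.25
Fee: $60,060.00 + $66,495.00 + $47,410.00 + $21,845.00 + $66,211.25 = $262,021.25
Referral share: 40.5% of $262,021.25 = $106,118.61; lead counsel retains $262,021.25 − $106,118.61 = $155,902.64.

$155,902.64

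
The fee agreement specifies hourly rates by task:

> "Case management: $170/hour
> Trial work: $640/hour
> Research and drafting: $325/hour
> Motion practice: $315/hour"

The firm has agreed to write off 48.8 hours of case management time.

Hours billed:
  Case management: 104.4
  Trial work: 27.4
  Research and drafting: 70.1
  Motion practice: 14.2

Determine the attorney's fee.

$54,243.50

Case management: 104.4 × $170 = $17,748.00
Trial work: 27.4 × $640 = $17,536.00
Research and drafting: 70.1 × $325 = $22,782.50
Motion practice: 14.2 × $315 = $4,473.00
Subtotal: $62,539.50
Write-off: 48.8 × $170 = $8,296.00
Total: $62,539.50 − $8,296.00 = $54,243.50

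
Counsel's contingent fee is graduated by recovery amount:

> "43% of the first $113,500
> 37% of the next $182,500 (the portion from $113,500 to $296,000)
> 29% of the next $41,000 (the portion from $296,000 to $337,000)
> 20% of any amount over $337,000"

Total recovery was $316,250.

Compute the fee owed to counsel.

$122,202.50

First $113,500 at 43% = $48,805.00
Next $182,500 at 37% = $67,525.00
Remaining $20,250 at 29% = $5,872.50
Fee: $48,805.00 + $67,525.00 + $5,872.50 = $122,202.50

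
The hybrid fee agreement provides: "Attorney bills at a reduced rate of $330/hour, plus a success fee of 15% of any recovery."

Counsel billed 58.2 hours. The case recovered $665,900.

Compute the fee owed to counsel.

Hourly: 58.2 × $330 = $19,206.00
Success fee: 15% of $665,900 = $99,885.00
Total: $19,206.00 + $99,885.00 = $119,091.00

$119,091.00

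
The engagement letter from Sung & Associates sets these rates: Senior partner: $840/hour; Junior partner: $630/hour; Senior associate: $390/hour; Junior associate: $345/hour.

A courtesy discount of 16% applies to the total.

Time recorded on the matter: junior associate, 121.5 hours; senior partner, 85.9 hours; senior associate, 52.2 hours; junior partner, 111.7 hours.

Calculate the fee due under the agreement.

Senior partner: 85.9 × $840 = $72,156.00
Junior partner: 111.7 × $630 = $70,371.00
Senior associate: 52.2 × $390 = $20,358.00
Junior associate: 121.5 × $345 = $41,917.50
Subtotal: $204,802.50
Less 16% discount: −$32,768.40
Total: $204,802.50 − $32,768.40 = $172,034.10

$172,034.10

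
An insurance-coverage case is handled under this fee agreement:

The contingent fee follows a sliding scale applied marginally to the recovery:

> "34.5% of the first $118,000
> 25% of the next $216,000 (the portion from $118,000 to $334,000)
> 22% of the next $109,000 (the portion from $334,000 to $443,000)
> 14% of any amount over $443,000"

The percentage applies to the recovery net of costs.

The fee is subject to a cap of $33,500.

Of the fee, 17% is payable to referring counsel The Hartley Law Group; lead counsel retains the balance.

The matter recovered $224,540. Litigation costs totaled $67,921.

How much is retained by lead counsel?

Fee base (net of costs): $224,540 − $67,921 = $156,619
First $118,000 at 34.5% = $40,710.00
Remaining $38,619 at 25% = $9,654.75
Fee: $40,710.00 + $9,654.75 = $50,364.75
$50,364.75 exceeds the $33,500 cap, so the fee is capped at $33,500.00.
Referral share: 17% of $33,500.00 = $5,695.00; lead counsel retains $33,500.00 − $5,695.00 = $27,805.00.

$27,805.00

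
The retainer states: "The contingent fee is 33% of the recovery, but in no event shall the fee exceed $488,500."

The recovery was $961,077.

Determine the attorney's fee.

$317,155.41

33% of $961,077 = $317,155.41
That is under the $488,500 cap.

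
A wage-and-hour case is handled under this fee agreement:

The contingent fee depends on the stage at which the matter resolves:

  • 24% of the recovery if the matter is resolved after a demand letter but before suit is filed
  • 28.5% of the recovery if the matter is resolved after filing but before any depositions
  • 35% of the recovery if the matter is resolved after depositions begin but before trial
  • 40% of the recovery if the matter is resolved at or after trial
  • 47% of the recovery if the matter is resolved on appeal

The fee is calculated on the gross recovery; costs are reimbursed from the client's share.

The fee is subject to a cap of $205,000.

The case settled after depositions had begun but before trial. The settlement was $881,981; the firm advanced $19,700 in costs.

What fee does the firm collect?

$205,000.00

Fee base is the gross recovery, $881,981; costs are reimbursed separately.
The matter settled after depositions had begun but before trial, so the 35% rate applies.
$881,981 × 35% = $308,693.35
$308,693.35 exceeds the $205,000 cap, so the fee is capped at $205,000.00.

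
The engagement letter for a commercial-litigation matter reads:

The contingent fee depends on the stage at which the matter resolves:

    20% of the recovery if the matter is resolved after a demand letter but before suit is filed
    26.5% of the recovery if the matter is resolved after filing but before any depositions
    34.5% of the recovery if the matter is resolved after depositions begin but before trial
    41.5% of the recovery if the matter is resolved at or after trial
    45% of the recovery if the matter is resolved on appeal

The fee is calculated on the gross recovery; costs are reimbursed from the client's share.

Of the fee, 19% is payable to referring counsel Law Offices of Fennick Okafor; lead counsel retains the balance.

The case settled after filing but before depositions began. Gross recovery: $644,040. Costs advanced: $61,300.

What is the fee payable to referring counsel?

$32,427.41

Fee base is the gross recovery, $644,040; costs are reimbursed separately.
The matter settled after filing but before depositions began, so the 26.5% rate applies.
$644,040 × 26.5% = $170,670.60
Referral share: 19% of $170,670.60 = $32,427.41; lead counsel retains $170,670.60 − $32,427.41 = $138,243.19.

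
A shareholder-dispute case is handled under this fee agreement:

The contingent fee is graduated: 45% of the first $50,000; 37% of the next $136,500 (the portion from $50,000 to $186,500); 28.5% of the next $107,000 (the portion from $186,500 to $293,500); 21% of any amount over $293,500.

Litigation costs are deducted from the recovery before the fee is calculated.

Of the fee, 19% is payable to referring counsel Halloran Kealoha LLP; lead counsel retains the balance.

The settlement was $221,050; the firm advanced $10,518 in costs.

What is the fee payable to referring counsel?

$15,172.28

Fee base (net of costs): $221,050 − $10,518 = $210,532
First $50,000 at 45% = $22,500.00
Next $136,500 at 37% = $50,505.00
Remaining $24,032 at 28.5% = $6,849.12
Fee: $22,500.00 + $50,505.00 + $6,849.12 = $79,854.12
Referral share: 19% of $79,854.12 = $15,172.28; lead counsel retains $79,854.12 − $15,172.28 = $64,681.84.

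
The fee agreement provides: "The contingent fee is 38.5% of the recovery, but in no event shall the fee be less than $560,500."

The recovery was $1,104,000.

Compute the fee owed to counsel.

38.5% of $1,104,000 = $425,040.00
That is below the $560,500 minimum, so the minimum applies.

$560,500.00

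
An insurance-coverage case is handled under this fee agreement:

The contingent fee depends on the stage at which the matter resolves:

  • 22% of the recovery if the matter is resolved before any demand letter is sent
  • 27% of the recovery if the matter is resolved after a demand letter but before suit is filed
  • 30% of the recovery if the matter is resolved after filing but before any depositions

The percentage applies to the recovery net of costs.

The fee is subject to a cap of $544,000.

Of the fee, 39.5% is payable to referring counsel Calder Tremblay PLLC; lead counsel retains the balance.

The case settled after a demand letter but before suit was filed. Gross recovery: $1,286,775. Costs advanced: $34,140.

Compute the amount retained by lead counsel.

$204,617.93

Fee base (net of costs): $1,286,775 − $34,140 = $1,252,635
The matter settled after a demand letter but before suit was filed, so the 27% rate applies.
$1,252,635 × 27% = $338,211.45
$338,211.45 is under the $544,000 cap.
Referral share: 39.5% of $338,211.45 = $133,593.52; lead counsel retains $338,211.45 − $133,593.52 = $204,617.93.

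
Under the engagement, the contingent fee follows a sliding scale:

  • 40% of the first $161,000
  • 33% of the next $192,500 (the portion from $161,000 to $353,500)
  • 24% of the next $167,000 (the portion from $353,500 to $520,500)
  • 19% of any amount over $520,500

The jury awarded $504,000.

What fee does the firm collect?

First $161,000 at 40% = $64,400.00
Next $192,500 at 33% = $63,525.00
Remaining $150,500 at 24% = $36,120.00
Fee: $64,400.00 + $63,525.00 + $36,120.00 = $164,045.00

$164,045.00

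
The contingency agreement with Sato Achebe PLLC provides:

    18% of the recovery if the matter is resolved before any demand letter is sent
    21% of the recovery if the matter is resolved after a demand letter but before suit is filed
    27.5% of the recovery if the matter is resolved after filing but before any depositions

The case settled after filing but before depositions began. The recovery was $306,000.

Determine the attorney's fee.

$84,150.00

The matter settled after filing but before depositions began, so the 27.5% rate applies.
$306,000 × 27.5% = $84,150.00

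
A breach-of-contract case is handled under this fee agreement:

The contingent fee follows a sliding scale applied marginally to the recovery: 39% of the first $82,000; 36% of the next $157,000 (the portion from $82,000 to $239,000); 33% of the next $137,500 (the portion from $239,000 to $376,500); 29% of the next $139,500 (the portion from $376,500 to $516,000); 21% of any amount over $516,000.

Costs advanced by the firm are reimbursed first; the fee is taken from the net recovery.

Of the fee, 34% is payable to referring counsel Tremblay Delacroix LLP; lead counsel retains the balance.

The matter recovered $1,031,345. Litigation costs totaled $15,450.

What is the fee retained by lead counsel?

Fee base (net of costs): $1,031,345 − $15,450 = $1,015,895
First $82,000 at 39% = $31,980.00
Next $157,000 at 36% = $56,520.00
Next $137,500 at 33% = $45,375.00
Next $139,500 at 29% = $40,455.00
Remaining $499,895 at 21% = $104,977.95
Fee: $31,980.00 + $56,520.00 + $45,375.00 + $40,455.00 + $104,977.95 = $279,307.95
Referral share: 34% of $279,307.95 = $94,964.70; lead counsel retains $279,307.95 − $94,964.70 = $184,343.25.

$184,343.25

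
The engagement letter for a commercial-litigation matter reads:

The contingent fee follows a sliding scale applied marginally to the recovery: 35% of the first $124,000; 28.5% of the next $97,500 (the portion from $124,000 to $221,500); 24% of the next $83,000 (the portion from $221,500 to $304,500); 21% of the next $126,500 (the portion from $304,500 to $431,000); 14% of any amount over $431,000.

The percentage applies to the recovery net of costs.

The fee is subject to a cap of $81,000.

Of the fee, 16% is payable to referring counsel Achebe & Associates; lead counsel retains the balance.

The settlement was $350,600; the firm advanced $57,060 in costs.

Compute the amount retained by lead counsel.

$68,040.00

Fee base (net of costs): $350,600 − $57,060 = $293,540
First $124,000 at 35% = $43,400.00
Next $97,500 at 28.5% = $27,787.50
Remaining $72,040 at 24% = $17,289.60
Fee: $43,400.00 + $27,787.50 + $17,289.60 = $88,477.10
$88,477.10 exceeds the $81,000 cap, so the fee is capped at $81,000.00.
Referral share: 16% of $81,000.00 = $12,960.00; lead counsel retains $81,000.00 − $12,960.00 = $68,040.00.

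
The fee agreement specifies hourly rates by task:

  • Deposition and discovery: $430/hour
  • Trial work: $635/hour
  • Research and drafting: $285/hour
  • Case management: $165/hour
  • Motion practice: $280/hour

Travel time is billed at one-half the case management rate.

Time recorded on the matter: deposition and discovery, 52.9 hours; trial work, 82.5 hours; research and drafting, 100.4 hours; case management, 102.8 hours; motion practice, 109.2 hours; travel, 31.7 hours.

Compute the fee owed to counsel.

Deposition and discovery: 52.9 × $430 = $22,747.00
Trial work: 82.5 × $635 = $52,387.50
Research and drafting: 100.4 × $285 = $28,614.00
Case management: 102.8 × $165 = $16,962.00
Motion practice: 109.2 × $280 = $30,576.00
Subtotal: $22,747.00 + $52,387.50 + $28,614.00 + $16,962.00 + $30,576.00 = $151,286.50
Travel: 31.7 × ($165 ÷ 2) = 31.7 × $82.50 = $2,615.25
Total: $151,286.50 + $2,615.25 = $153,901.75

$153,901.75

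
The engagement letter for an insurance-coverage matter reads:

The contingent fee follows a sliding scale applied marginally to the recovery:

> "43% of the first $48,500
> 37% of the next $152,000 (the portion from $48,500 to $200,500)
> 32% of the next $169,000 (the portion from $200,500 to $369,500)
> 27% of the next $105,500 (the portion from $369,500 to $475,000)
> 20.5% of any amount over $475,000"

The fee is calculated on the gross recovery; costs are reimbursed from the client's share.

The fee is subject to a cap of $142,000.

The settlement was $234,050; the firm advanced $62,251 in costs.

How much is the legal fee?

Fee base is the gross recovery, $234,050; costs are reimbursed separately.
First $48,500 at 43% = $20,855.00
Next $152,000 at 37% = $56,240.00
Remaining $33,550 at 32% = $10,736.00
Fee: $20,855.00 + $56,240.00 + $10,736.00 = $87,831.00
$87,831.00 is under the $142,000 cap.

$87,831.00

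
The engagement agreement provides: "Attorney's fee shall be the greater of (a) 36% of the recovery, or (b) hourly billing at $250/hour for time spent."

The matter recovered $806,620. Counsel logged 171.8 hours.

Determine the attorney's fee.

(a) 36% of $806,620 = $290,383.20
(b) 171.8 × $250 = $42,950.00
The greater is (a): $290,383.20.

$290,383.20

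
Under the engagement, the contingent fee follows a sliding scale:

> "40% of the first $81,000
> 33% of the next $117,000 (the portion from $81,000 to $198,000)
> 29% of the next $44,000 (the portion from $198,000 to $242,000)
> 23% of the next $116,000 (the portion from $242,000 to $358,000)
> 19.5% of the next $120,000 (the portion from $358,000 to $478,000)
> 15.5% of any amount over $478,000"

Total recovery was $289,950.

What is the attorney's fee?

$94,798.50

First $81,000 at 40% = $32,400.00
Next $117,000 at 33% = $38,610.00
Next $44,000 at 29% = $12,760.00
Remaining $47,950 at 23% = $11,028.50
Fee: $32,400.00 + $38,610.00 + $12,760.00 + $11,028.50 = $94,798.50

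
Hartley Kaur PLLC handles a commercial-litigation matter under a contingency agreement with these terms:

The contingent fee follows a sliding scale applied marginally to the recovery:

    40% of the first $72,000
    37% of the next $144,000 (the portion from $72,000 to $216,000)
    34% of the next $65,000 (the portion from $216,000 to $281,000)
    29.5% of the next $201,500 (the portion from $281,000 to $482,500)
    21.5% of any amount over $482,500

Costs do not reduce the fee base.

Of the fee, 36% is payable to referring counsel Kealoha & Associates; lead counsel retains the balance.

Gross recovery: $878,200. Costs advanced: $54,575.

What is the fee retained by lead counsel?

Fee base is the gross recovery, $878,200; costs are reimbursed separately.
First $72,000 at 40% = $28,800.00
Next $144,000 at 37% = $53,280.00
Next $65,000 at 34% = $22,100.00
Next $201,500 at 29.5% = $59,442.50
Remaining $395,700 at 21.5% = $85,075.50
Fee: $28,800.00 + $53,280.00 + $22,100.00 + $59,442.50 + $85,075.50 = $248,698.00
Referral share: 36% of $248,698.00 = $89,531.28; lead counsel retains $248,698.00 − $89,531.28 = $159,166.72.

$159,166.72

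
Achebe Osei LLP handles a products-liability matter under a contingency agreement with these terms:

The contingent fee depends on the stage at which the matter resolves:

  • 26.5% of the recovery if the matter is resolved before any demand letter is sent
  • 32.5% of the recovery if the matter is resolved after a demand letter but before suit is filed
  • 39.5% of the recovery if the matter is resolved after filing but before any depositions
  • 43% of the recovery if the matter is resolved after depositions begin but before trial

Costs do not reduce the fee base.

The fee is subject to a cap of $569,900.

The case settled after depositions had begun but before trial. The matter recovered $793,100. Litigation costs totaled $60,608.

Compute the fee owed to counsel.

Fee base is the gross recovery, $793,100; costs are reimbursed separately.
The matter settled after depositions had begun but before trial, so the 43% rate applies.
$793,100 × 43% = $341,033.00
$341,033.00 is under the $569,900 cap.

$341,033.00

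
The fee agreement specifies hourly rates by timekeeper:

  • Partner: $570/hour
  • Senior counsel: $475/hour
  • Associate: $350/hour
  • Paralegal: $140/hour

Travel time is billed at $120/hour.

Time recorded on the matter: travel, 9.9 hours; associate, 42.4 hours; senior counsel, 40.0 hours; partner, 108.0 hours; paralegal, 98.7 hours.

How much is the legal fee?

Partner: 108.0 × $570 = $61,560.00
Senior counsel: 40.0 × $475 = $19,000.00
Associate: 42.4 × $350 = $14,840.00
Paralegal: 98.7 × $140 = $13,818.00
Subtotal: $61,560.00 + $19,000.00 + $14,840.00 + $13,818.00 = $109,218.00
Travel: 9.9 × $120 = $1,188.00
Total: $109,218.00 + $1,188.00 = $110,406.00

$110,406.00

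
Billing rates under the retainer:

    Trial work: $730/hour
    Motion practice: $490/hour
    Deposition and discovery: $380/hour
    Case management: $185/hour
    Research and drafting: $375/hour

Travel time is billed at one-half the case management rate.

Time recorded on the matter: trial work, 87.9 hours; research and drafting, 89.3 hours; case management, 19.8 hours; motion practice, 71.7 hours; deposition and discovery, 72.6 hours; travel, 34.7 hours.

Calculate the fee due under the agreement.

Trial work: 87.9 × $730 = $64,167.00
Motion practice: 71.7 × $490 = $35,133.00
Deposition and discovery: 72.6 × $380 = $27,588.00
Case management: 19.8 × $185 = $3,663.00
Research and drafting: 89.3 × $375 = $33,487.50
Subtotal: $64,167.00 + $35,133.00 + $27,588.00 + $3,663.00 + $33,487.50 = $164,038.50
Travel: 34.7 × ($185 ÷ 2) = 34.7 × $92.50 = $3,209.75
Total: $164,038.50 + $3,209.75 = $167,248.25

$167,248.25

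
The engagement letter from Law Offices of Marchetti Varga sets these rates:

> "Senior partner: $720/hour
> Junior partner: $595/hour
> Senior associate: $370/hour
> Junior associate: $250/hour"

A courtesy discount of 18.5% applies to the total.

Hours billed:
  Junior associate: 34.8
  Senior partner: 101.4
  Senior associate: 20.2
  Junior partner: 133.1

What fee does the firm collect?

Senior partner: 101.4 × $720 = $73,008.00
Junior partner: 133.1 × $595 = $79,194.50
Senior associate: 20.2 × $370 = $7,474.00
Junior associate: 34.8 × $250 = $8,700.00
Subtotal: $168,376.50
Less 18.5% discount: −$31,149.65
Total: $168,376.50 − $31,149.65 = $137,226.85

$137,226.85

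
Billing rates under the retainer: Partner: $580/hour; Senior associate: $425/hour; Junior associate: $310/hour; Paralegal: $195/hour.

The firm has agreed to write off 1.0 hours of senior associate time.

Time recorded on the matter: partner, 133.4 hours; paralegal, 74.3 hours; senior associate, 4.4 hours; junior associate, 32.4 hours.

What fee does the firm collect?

Partner: 133.4 × $580 = $77,372.00
Senior associate: 4.4 × $425 = $1,870.00
Junior associate: 32.4 × $310 = $10,044.00
Paralegal: 74.3 × $195 = $14,488.50
Subtotal: $103,774.50
Write-off: 1.0 × $425 = $425.00
Total: $103,774.50 − $425.00 = $103,349.50

$103,349.50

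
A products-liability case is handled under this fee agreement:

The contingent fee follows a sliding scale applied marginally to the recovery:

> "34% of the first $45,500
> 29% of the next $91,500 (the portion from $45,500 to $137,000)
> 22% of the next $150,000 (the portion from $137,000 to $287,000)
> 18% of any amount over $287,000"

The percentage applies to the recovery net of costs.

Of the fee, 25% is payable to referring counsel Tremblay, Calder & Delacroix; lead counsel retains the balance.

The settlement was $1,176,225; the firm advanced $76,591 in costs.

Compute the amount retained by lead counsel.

Fee base (net of costs): $1,176,225 − $76,591 = $1,099,634
First $45,500 at 34% = $15,470.00
Next $91,500 at 29% = $26,535.00
Next $150,000 at 22% = $33,000.00
Remaining $812,634 at 18% = $146,274.12
Fee: $15,470.00 + $26,535.00 + $33,000.00 + $146,274.12 = $221,279.12
Referral share: 25% of $221,279.12 = $55,319.78; lead counsel retains $221,279.12 − $55,319.78 = $165,959.34.

$165,959.34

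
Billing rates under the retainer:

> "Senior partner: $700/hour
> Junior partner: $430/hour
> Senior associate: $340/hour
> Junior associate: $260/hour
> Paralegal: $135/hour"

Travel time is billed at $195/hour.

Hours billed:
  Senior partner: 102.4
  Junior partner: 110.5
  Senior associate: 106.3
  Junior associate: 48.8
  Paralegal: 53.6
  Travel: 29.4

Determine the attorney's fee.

Senior partner: 102.4 × $700 = $71,680.00
Junior partner: 110.5 × $430 = $47,515.00
Senior associate: 106.3 × $340 = $36,142.00
Junior associate: 48.8 × $260 = $12,688.00
Paralegal: 53.6 × $135 = $7,236.00
Subtotal: $71,680.00 + $47,515.00 + $36,142.00 + $12,688.00 + $7,236.00 = $175,261.00
Travel: 29.4 × $195 = $5,733.00
Total: $175,261.00 + $5,733.00 = $180,994.00

$180,994.00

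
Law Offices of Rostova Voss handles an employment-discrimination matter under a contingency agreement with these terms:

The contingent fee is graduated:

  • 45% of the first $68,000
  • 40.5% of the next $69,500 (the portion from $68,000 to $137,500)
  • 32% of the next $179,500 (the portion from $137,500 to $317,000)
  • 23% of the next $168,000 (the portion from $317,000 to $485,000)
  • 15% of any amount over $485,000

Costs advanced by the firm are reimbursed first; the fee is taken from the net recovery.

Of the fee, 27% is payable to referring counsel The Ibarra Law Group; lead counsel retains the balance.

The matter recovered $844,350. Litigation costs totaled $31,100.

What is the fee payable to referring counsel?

Fee base (net of costs): $844,350 − $31,100 = $813,250
First $68,000 at 45% = $30,600.00
Next $69,500 at 40.5% = $28,147.50
Next $179,500 at 32% = $57,440.00
Next $168,000 at 23% = $38,640.00
Remaining $328,250 at 15% = $49,237.50
Fee: $30,600.00 + $28,147.50 + $57,440.00 + $38,640.00 + $49,237.50 = $204,065.00
Referral share: 27% of $204,065.00 = $55,097.55; lead counsel retains $204,065.00 − $55,097.55 = $148,967.45.

$55,097.55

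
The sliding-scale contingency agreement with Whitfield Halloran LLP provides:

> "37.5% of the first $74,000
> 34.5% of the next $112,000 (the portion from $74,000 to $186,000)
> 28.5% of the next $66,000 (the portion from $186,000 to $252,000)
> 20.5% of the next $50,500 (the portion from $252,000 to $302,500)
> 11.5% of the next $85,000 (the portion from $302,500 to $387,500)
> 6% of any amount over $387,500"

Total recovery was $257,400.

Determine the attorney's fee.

First $74,000 at 37.5% = $27,750.00
Next $112,000 at 34.5% = $38,640.00
Next $66,000 at 28.5% = $18,810.00
Remaining $5,400 at 20.5% = $1,107.00
Fee: $27,750.00 + $38,640.00 + $18,810.00 + $1,107.00 = $86,307.00

$86,307.00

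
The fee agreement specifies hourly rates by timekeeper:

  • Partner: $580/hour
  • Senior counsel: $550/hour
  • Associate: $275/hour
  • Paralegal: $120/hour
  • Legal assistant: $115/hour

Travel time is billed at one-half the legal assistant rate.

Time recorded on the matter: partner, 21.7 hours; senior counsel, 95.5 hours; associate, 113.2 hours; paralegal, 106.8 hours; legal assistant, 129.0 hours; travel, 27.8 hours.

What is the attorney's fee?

$125,490.50

Partner: 21.7 × $580 = $12,586.00
Senior counsel: 95.5 × $550 = $52,525.00
Associate: 113.2 × $275 = $31,130.00
Paralegal: 106.8 × $120 = $12,816.00
Legal assistant: 129.0 × $115 = $14,835.00
Subtotal: $12,586.00 + $52,525.00 + $31,130.00 + $12,816.00 + $14,835.00 = $123,892.00
Travel: 27.8 × ($115 ÷ 2) = 27.8 × $57.50 = $1,598.50
Total: $123,892.00 + $1,598.50 = $125,490.50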